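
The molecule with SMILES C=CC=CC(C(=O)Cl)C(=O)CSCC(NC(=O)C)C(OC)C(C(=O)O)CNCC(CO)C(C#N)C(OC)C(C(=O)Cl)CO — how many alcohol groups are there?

C=C double bond → alkene.
C=C double bond → alkene.
pendant –C(=O)X: carbonyl C bonded to C and halogen → acyl halide.
–C(=O)– with carbon on both sides → ketone.
C–S–C linkage → sulfide (thioether).
pendant –NHC(=O)CH3: N bonded to a carbonyl → amide (not amine).
pendant –OCH3: C–O–C with sp³ C, no adjacent C=O → ether.
pendant –COOH: carbonyl C bonded to C and –OH → carboxylic acid.
C–N–C with sp³ carbons and no adjacent C=O → amine (secondary).
pendant –CH2OH on an sp³ backbone C → alcohol.
pendant –C≡N: nitrile.
pendant –OCH3: C–O–C with sp³ C, no adjacent C=O → ether.
pendant –C(=O)X: carbonyl C bonded to C and halogen → acyl halide.
–OH on an sp³ carbon → alcohol.
Alcohol appears at: CH(CH2OH), CH2OH → 2.

2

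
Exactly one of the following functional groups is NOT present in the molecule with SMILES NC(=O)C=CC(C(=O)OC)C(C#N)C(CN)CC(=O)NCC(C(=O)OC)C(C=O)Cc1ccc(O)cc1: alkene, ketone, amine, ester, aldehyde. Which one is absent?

ketone

aldehyde: present (CH(CHO) — pendant –CHO: carbonyl C bonded to C and H → aldehyde).
ester: present (CH(COOCH3) — pendant –COOCH3: carbonyl C bonded to C and –OCH3 → ester).
amine: present (CH(CH2NH2) — pendant –CH2NH2: N on sp³ C, no adjacent C=O → amine).
alkene: present (CH=CH — C=C double bond → alkene).
ketone: absent. In CH(COOCH3), the C=O is bonded to an –O–C group, which defines an ester, not a ketone. In each of H2NCO and CH2CONHCH2, the C=O is bonded to nitrogen, which defines an amide, not a ketone. In CH(CHO), the carbonyl carbon carries an H, so it is an aldehyde, not a ketone.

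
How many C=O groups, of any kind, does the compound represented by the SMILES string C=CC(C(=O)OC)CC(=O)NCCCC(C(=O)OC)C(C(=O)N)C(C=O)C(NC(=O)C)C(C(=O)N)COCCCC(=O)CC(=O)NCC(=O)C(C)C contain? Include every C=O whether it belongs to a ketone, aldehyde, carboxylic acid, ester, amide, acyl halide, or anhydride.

CH(COOCH3): ester, 1 C=O (running total 1).
CH2CONHCH2: amide, 1 C=O (running total 2).
CH(COOCH3): ester, 1 C=O (running total 3).
CH(CONH2): amide, 1 C=O (running total 4).
CH(CHO): aldehyde, 1 C=O (running total 5).
CH(NHCOCH3): amide, 1 C=O (running total 6).
CH(CONH2): amide, 1 C=O (running total 7).
CO: ketone, 1 C=O (running total 8).
CH2CONHCH2: amide, 1 C=O (running total 9).
CO: ketone, 1 C=O (running total 10).

10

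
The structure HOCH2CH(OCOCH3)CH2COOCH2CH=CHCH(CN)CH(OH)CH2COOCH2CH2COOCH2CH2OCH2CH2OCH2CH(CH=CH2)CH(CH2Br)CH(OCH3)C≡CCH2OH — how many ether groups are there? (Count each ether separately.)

3

Taking each segment in turn:
  HOCH2: HO– on an sp³ carbon → alcohol.
  CH(OCOCH3): pendant –OC(=O)CH3: an acyloxy group → ester.
  CH2COOCH2: –C(=O)–O–C with C on the carbonyl side → ester.
  CH=CH: C=C double bond → alkene.
  CH(CN): pendant –C≡N: nitrile.
  CH(OH): –OH on an sp³ carbon → alcohol (secondary).
  CH2COOCH2: –C(=O)–O–C with C on the carbonyl side → ester.
  CH2COOCH2: –C(=O)–O–C with C on the carbonyl side → ester.
  CH2OCH2: C–O–C with sp³ carbons on both sides and no adjacent C=O → ether.
  CH2OCH2: C–O–C with sp³ carbons on both sides and no adjacent C=O → ether.
  CH(CH=CH2): pendant –CH=CH2: C=C double bond → alkene.
  CH(CH2Br): pendant –CH2X: halogen on sp³ carbon → alkyl halide.
  CH(OCH3): pendant –OCH3: C–O–C with sp³ C, no adjacent C=O → ether.
  C≡C: C≡C triple bond → alkyne.
  CH2OH: –OH on an sp³ carbon → alcohol.
Ether appears at: CH2OCH2, CH2OCH2, CH(OCH3) → 3.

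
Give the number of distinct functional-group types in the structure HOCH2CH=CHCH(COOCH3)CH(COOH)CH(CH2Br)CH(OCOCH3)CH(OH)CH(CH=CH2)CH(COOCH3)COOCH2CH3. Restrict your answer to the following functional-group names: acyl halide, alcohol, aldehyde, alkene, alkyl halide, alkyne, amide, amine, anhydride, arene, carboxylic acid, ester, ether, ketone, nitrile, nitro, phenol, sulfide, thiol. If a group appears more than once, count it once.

HO– on an sp³ carbon → alcohol.
C=C double bond → alkene.
pendant –COOCH3: carbonyl C bonded to C and –OCH3 → ester.
pendant –COOH: carbonyl C bonded to C and –OH → carboxylic acid.
pendant –CH2X: halogen on sp³ carbon → alkyl halide.
pendant –OC(=O)CH3: an acyloxy group → ester.
–OH on an sp³ carbon → alcohol (secondary).
pendant –CH=CH2: C=C double bond → alkene.
pendant –COOCH3: carbonyl C bonded to C and –OCH3 → ester.
–C(=O)OCH2CH3: carbonyl C bonded to C and to –OEt → ester.
Distinct types present: alcohol, alkene, alkyl halide, carboxylic acid, ester.

5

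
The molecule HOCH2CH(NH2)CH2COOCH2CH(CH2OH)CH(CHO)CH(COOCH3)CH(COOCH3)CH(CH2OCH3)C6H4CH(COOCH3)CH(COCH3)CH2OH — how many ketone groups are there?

1

Reading the structure from left to right:
  HOCH2: HO– on an sp³ carbon → alcohol.
  CH(NH2): –NH2 on an sp³ carbon with no adjacent C=O → amine.
  CH2COOCH2: –C(=O)–O–C with C on the carbonyl side → ester.
  CH(CH2OH): pendant –CH2OH on an sp³ backbone C → alcohol.
  CH(CHO): pendant –CHO: carbonyl C bonded to C and H → aldehyde.
  CH(COOCH3): pendant –COOCH3: carbonyl C bonded to C and –OCH3 → ester.
  CH(COOCH3): pendant –COOCH3: carbonyl C bonded to C and –OCH3 → ester.
  CH(CH2OCH3): pendant –CH2OCH3: C–O–C linkage → ether.
  C6H4: para-disubstituted benzene ring → arene.
  CH(COOCH3): pendant –COOCH3: carbonyl C bonded to C and –OCH3 → ester.
  CH(COCH3): pendant –COCH3: carbonyl C bonded to two carbons → ketone.
  CH2OH: –OH on an sp³ carbon → alcohol.
Ketone appears at: CH(COCH3) → 1.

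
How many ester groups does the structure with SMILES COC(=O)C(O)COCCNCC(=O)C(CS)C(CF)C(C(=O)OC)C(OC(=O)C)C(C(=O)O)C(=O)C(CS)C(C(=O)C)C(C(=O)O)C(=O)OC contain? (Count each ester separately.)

CH3O–C(=O)–: carbonyl C bonded to C and to –OCH3 → ester (not ketone + ether).
–OH on an sp³ carbon → alcohol (secondary).
C–O–C with sp³ carbons on both sides and no adjacent C=O → ether.
C–N–C with sp³ carbons and no adjacent C=O → amine (secondary).
–C(=O)– with carbon on both sides → ketone.
pendant –CH2SH → thiol.
pendant –CH2X: halogen on sp³ carbon → alkyl halide.
pendant –COOCH3: carbonyl C bonded to C and –OCH3 → ester.
pendant –OC(=O)CH3: an acyloxy group → ester.
pendant –COOH: carbonyl C bonded to C and –OH → carboxylic acid.
–C(=O)– with carbon on both sides → ketone.
pendant –CH2SH → thiol.
pendant –COCH3: carbonyl C bonded to two carbons → ketone.
pendant –COOH: carbonyl C bonded to C and –OH → carboxylic acid.
–C(=O)OCH3: carbonyl C bonded to C and to –OCH3 → ester (not ketone + ether).
Ester appears at: CH3OOC, CH(COOCH3), CH(OCOCH3), COOCH3 → 4.

4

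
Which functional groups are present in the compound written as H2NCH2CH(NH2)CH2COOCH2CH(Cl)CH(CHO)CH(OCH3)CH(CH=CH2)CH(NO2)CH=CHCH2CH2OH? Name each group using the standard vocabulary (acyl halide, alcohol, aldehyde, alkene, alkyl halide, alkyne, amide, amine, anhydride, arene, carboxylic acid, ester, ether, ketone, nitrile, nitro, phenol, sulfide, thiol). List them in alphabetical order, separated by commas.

alcohol, aldehyde, alkene, alkyl halide, amine, ester, ether, nitro

Taking each segment in turn:
  H2NCH2: –NH2 on an sp³ carbon with no adjacent C=O → amine.
  CH(NH2): –NH2 on an sp³ carbon with no adjacent C=O → amine.
  CH2COOCH2: –C(=O)–O–C with C on the carbonyl side → ester.
  CH(Cl): halogen on an sp³ carbon → alkyl halide.
  CH(CHO): pendant –CHO: carbonyl C bonded to C and H → aldehyde.
  CH(OCH3): pendant –OCH3: C–O–C with sp³ C, no adjacent C=O → ether.
  CH(CH=CH2): pendant –CH=CH2: C=C double bond → alkene.
  CH(NO2): –NO2 on an sp³ carbon → nitro (the N=O is not a carbonyl).
  CH=CH: C=C double bond → alkene.
  CH2OH: –OH on an sp³ carbon → alcohol.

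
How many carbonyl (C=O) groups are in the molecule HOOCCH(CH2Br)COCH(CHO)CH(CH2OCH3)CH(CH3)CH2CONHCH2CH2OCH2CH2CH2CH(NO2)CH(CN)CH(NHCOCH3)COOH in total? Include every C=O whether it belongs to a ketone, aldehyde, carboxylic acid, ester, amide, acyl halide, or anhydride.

HOOC: carboxylic acid, 1 C=O (running total 1).
CO: ketone, 1 C=O (running total 2).
CH(CHO): aldehyde, 1 C=O (running total 3).
CH2CONHCH2: amide, 1 C=O (running total 4).
CH(NHCOCH3): amide, 1 C=O (running total 5).
COOH: carboxylic acid, 1 C=O (running total 6).

6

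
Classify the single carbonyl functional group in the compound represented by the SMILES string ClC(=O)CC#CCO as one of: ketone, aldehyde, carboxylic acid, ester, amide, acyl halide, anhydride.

The carbonyl is in the ClCO segment: –C(=O)Cl: carbonyl C bonded to C and to a halogen → acyl halide (not alkyl halide).

acyl halide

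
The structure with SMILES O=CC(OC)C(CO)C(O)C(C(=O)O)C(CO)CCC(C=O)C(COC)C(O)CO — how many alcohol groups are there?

Reading the structure from left to right:
  OHC: terminal –CHO: carbonyl C bonded to H and C → aldehyde.
  CH(OCH3): pendant –OCH3: C–O–C with sp³ C, no adjacent C=O → ether.
  CH(CH2OH): pendant –CH2OH on an sp³ backbone C → alcohol.
  CH(OH): –OH on an sp³ carbon → alcohol (secondary).
  CH(COOH): pendant –COOH: carbonyl C bonded to C and –OH → carboxylic acid.
  CH(CH2OH): pendant –CH2OH on an sp³ backbone C → alcohol.
  CH(CHO): pendant –CHO: carbonyl C bonded to C and H → aldehyde.
  CH(CH2OCH3): pendant –CH2OCH3: C–O–C linkage → ether.
  CH(OH): –OH on an sp³ carbon → alcohol (secondary).
  CH2OH: –OH on an sp³ carbon → alcohol.
Alcohol appears at: CH(CH2OH), CH(OH), CH(CH2OH), CH(OH), CH2OH → 5.

5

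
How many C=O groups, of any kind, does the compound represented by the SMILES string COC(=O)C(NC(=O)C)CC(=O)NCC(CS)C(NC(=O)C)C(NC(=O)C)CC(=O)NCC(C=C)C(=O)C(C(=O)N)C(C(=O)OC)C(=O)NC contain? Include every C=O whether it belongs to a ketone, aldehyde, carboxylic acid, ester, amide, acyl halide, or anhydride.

10

CH3OOC: ester, 1 C=O (running total 1).
CH(NHCOCH3): amide, 1 C=O (running total 2).
CH2CONHCH2: amide, 1 C=O (running total 3).
CH(NHCOCH3): amide, 1 C=O (running total 4).
CH(NHCOCH3): amide, 1 C=O (running total 5).
CH2CONHCH2: amide, 1 C=O (running total 6).
CO: ketone, 1 C=O (running total 7).
CH(CONH2): amide, 1 C=O (running total 8).
CH(COOCH3): ester, 1 C=O (running total 9).
CONHCH3: amide, 1 C=O (running total 10).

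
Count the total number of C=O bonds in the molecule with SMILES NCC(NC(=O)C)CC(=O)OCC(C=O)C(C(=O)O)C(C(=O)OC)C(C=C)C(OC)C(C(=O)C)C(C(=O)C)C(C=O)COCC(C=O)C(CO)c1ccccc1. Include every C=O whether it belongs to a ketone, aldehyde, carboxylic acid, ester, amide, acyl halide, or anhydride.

9

CH(NHCOCH3): amide, 1 C=O (running total 1).
CH2COOCH2: ester, 1 C=O (running total 2).
CH(CHO): aldehyde, 1 C=O (running total 3).
CH(COOH): carboxylic acid, 1 C=O (running total 4).
CH(COOCH3): ester, 1 C=O (running total 5).
CH(COCH3): ketone, 1 C=O (running total 6).
CH(COCH3): ketone, 1 C=O (running total 7).
CH(CHO): aldehyde, 1 C=O (running total 8).
CH(CHO): aldehyde, 1 C=O (running total 9).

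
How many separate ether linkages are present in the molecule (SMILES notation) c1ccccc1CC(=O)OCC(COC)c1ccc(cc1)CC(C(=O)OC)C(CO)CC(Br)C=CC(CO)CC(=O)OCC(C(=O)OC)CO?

1

C6H5– phenyl ring → arene.
–C(=O)–O–C with C on the carbonyl side → ester.
pendant –CH2OCH3: C–O–C linkage → ether.
para-disubstituted benzene ring → arene.
pendant –COOCH3: carbonyl C bonded to C and –OCH3 → ester.
pendant –CH2OH on an sp³ backbone C → alcohol.
halogen on an sp³ carbon → alkyl halide.
C=C double bond → alkene.
pendant –CH2OH on an sp³ backbone C → alcohol.
–C(=O)–O–C with C on the carbonyl side → ester.
pendant –COOCH3: carbonyl C bonded to C and –OCH3 → ester.
–OH on an sp³ carbon → alcohol.
Ether appears at: CH(CH2OCH3) → 1.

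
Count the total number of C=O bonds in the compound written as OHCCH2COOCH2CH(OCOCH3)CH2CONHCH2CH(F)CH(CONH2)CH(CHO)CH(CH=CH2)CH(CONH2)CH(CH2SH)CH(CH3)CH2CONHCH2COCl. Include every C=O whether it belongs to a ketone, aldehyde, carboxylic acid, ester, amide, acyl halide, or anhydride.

9

OHC: aldehyde, 1 C=O (running total 1).
CH2COOCH2: ester, 1 C=O (running total 2).
CH(OCOCH3): ester, 1 C=O (running total 3).
CH2CONHCH2: amide, 1 C=O (running total 4).
CH(CONH2): amide, 1 C=O (running total 5).
CH(CHO): aldehyde, 1 C=O (running total 6).
CH(CONH2): amide, 1 C=O (running total 7).
CH2CONHCH2: amide, 1 C=O (running total 8).
COCl: acyl halide, 1 C=O (running total 9).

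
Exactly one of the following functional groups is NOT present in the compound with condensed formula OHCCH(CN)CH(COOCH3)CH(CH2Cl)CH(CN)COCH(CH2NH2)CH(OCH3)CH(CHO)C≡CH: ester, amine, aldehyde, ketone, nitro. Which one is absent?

ester: present (CH(COOCH3) — pendant –COOCH3: carbonyl C bonded to C and –OCH3 → ester).
aldehyde: present (OHC — terminal –CHO: carbonyl C bonded to H and C → aldehyde).
amine: present (CH(CH2NH2) — pendant –CH2NH2: N on sp³ C, no adjacent C=O → amine).
ketone: present (CO — –C(=O)– with carbon on both sides → ketone).
nitro: no segment matches this pattern.

nitro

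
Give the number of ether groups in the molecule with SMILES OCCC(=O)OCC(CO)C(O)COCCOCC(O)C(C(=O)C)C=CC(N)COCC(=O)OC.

Reading the structure from left to right:
  HOCH2: HO– on an sp³ carbon → alcohol.
  CH2COOCH2: –C(=O)–O–C with C on the carbonyl side → ester.
  CH(CH2OH): pendant –CH2OH on an sp³ backbone C → alcohol.
  CH(OH): –OH on an sp³ carbon → alcohol (secondary).
  CH2OCH2: C–O–C with sp³ carbons on both sides and no adjacent C=O → ether.
  CH2OCH2: C–O–C with sp³ carbons on both sides and no adjacent C=O → ether.
  CH(OH): –OH on an sp³ carbon → alcohol (secondary).
  CH(COCH3): pendant –COCH3: carbonyl C bonded to two carbons → ketone.
  CH=CH: C=C double bond → alkene.
  CH(NH2): –NH2 on an sp³ carbon with no adjacent C=O → amine.
  CH2OCH2: C–O–C with sp³ carbons on both sides and no adjacent C=O → ether.
  COOCH3: –C(=O)OCH3: carbonyl C bonded to C and to –OCH3 → ester (not ketone + ether).
Ether appears at: CH2OCH2, CH2OCH2, CH2OCH2 → 3.

3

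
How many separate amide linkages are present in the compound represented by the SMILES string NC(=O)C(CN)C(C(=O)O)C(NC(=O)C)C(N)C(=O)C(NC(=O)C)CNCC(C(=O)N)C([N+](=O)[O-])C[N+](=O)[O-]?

Taking each segment in turn:
  H2NCO: –C(=O)NH2: carbonyl C bonded to C and to N → amide (the N is not a separate amine).
  CH(CH2NH2): pendant –CH2NH2: N on sp³ C, no adjacent C=O → amine.
  CH(COOH): pendant –COOH: carbonyl C bonded to C and –OH → carboxylic acid.
  CH(NHCOCH3): pendant –NHC(=O)CH3: N bonded to a carbonyl → amide (not amine).
  CH(NH2): –NH2 on an sp³ carbon with no adjacent C=O → amine.
  CO: –C(=O)– with carbon on both sides → ketone.
  CH(NHCOCH3): pendant –NHC(=O)CH3: N bonded to a carbonyl → amide (not amine).
  CH2NHCH2: C–N–C with sp³ carbons and no adjacent C=O → amine (secondary).
  CH(CONH2): pendant –CONH2: carbonyl C bonded to C and N → amide.
  CH(NO2): –NO2 on an sp³ carbon → nitro (the N=O is not a carbonyl).
  CH2NO2: –NO2 on carbon → nitro group.
Amide appears at: H2NCO, CH(NHCOCH3), CH(NHCOCH3), CH(CONH2) → 4.

4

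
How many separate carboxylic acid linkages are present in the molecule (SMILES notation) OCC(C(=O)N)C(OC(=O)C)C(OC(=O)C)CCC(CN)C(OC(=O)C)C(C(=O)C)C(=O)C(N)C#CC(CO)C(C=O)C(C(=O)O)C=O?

Working along the chain:
  HOCH2: HO– on an sp³ carbon → alcohol.
  CH(CONH2): pendant –CONH2: carbonyl C bonded to C and N → amide.
  CH(OCOCH3): pendant –OC(=O)CH3: an acyloxy group → ester.
  CH(OCOCH3): pendant –OC(=O)CH3: an acyloxy group → ester.
  CH(CH2NH2): pendant –CH2NH2: N on sp³ C, no adjacent C=O → amine.
  CH(OCOCH3): pendant –OC(=O)CH3: an acyloxy group → ester.
  CH(COCH3): pendant –COCH3: carbonyl C bonded to two carbons → ketone.
  CO: –C(=O)– with carbon on both sides → ketone.
  CH(NH2): –NH2 on an sp³ carbon with no adjacent C=O → amine.
  C≡C: C≡C triple bond → alkyne.
  CH(CH2OH): pendant –CH2OH on an sp³ backbone C → alcohol.
  CH(CHO): pendant –CHO: carbonyl C bonded to C and H → aldehyde.
  CH(COOH): pendant –COOH: carbonyl C bonded to C and –OH → carboxylic acid.
  CHO: terminal –CHO: carbonyl C bonded to H and C → aldehyde.
Carboxylic acid appears at: CH(COOH) → 1.

1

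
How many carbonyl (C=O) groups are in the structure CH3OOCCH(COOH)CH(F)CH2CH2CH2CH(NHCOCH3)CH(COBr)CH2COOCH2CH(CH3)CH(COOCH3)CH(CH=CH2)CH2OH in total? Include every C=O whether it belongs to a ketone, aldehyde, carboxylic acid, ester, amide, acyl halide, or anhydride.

6

CH3OOC: ester, 1 C=O (running total 1).
CH(COOH): carboxylic acid, 1 C=O (running total 2).
CH(NHCOCH3): amide, 1 C=O (running total 3).
CH(COBr): acyl halide, 1 C=O (running total 4).
CH2COOCH2: ester, 1 C=O (running total 5).
CH(COOCH3): ester, 1 C=O (running total 6).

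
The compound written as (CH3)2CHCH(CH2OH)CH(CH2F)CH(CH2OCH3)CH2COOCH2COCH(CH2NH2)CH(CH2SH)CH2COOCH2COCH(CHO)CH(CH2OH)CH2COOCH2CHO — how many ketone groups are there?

pendant –CH2OH on an sp³ backbone C → alcohol.
pendant –CH2X: halogen on sp³ carbon → alkyl halide.
pendant –CH2OCH3: C–O–C linkage → ether.
–C(=O)–O–C with C on the carbonyl side → ester.
–C(=O)– with carbon on both sides → ketone.
pendant –CH2NH2: N on sp³ C, no adjacent C=O → amine.
pendant –CH2SH → thiol.
–C(=O)–O–C with C on the carbonyl side → ester.
–C(=O)– with carbon on both sides → ketone.
pendant –CHO: carbonyl C bonded to C and H → aldehyde.
pendant –CH2OH on an sp³ backbone C → alcohol.
–C(=O)–O–C with C on the carbonyl side → ester.
terminal –CHO: carbonyl C bonded to H and C → aldehyde.
Ketone appears at: CO, CO → 2.

2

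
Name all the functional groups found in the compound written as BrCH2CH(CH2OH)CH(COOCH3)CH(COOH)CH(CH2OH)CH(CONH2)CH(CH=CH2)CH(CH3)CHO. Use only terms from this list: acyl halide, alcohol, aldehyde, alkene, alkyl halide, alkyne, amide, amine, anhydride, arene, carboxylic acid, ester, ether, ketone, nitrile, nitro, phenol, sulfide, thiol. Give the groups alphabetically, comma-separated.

alcohol, aldehyde, alkene, alkyl halide, amide, carboxylic acid, ester

Taking each segment in turn:
  BrCH2: halogen on an sp³ carbon → alkyl halide.
  CH(CH2OH): pendant –CH2OH on an sp³ backbone C → alcohol.
  CH(COOCH3): pendant –COOCH3: carbonyl C bonded to C and –OCH3 → ester.
  CH(COOH): pendant –COOH: carbonyl C bonded to C and –OH → carboxylic acid.
  CH(CH2OH): pendant –CH2OH on an sp³ backbone C → alcohol.
  CH(CONH2): pendant –CONH2: carbonyl C bonded to C and N → amide.
  CH(CH=CH2): pendant –CH=CH2: C=C double bond → alkene.
  CHO: terminal –CHO: carbonyl C bonded to H and C → aldehyde.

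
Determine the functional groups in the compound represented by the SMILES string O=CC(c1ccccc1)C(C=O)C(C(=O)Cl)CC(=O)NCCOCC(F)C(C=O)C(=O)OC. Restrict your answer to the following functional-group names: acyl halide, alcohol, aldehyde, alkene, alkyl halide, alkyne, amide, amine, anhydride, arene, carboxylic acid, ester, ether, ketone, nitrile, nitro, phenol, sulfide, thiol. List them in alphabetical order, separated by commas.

acyl halide, aldehyde, alkyl halide, amide, arene, ester, ether

Reading the structure from left to right:
  OHC: terminal –CHO: carbonyl C bonded to H and C → aldehyde.
  CH(C6H5): pendant –C6H5: benzene ring → arene.
  CH(CHO): pendant –CHO: carbonyl C bonded to C and H → aldehyde.
  CH(COCl): pendant –C(=O)X: carbonyl C bonded to C and halogen → acyl halide.
  CH2CONHCH2: –C(=O)–N– linkage → amide (the N is not an amine).
  CH2OCH2: C–O–C with sp³ carbons on both sides and no adjacent C=O → ether.
  CH(F): halogen on an sp³ carbon → alkyl halide.
  CH(CHO): pendant –CHO: carbonyl C bonded to C and H → aldehyde.
  COOCH3: –C(=O)OCH3: carbonyl C bonded to C and to –OCH3 → ester (not ketone + ether).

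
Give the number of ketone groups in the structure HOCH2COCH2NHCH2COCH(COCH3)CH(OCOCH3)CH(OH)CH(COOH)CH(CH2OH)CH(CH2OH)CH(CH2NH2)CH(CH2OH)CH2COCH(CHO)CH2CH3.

4

Working along the chain:
  HOCH2: HO– on an sp³ carbon → alcohol.
  CO: –C(=O)– with carbon on both sides → ketone.
  CH2NHCH2: C–N–C with sp³ carbons and no adjacent C=O → amine (secondary).
  CO: –C(=O)– with carbon on both sides → ketone.
  CH(COCH3): pendant –COCH3: carbonyl C bonded to two carbons → ketone.
  CH(OCOCH3): pendant –OC(=O)CH3: an acyloxy group → ester.
  CH(OH): –OH on an sp³ carbon → alcohol (secondary).
  CH(COOH): pendant –COOH: carbonyl C bonded to C and –OH → carboxylic acid.
  CH(CH2OH): pendant –CH2OH on an sp³ backbone C → alcohol.
  CH(CH2OH): pendant –CH2OH on an sp³ backbone C → alcohol.
  CH(CH2NH2): pendant –CH2NH2: N on sp³ C, no adjacent C=O → amine.
  CH(CH2OH): pendant –CH2OH on an sp³ backbone C → alcohol.
  CO: –C(=O)– with carbon on both sides → ketone.
  CH(CHO): pendant –CHO: carbonyl C bonded to C and H → aldehyde.
Ketone appears at: CO, CO, CH(COCH3), CO → 4.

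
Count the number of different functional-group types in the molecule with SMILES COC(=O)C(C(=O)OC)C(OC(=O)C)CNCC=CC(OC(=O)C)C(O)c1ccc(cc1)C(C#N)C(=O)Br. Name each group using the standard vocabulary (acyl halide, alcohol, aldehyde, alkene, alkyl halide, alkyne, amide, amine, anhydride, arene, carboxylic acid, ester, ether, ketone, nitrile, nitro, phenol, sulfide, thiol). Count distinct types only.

7

CH3O–C(=O)–: carbonyl C bonded to C and to –OCH3 → ester (not ketone + ether).
pendant –COOCH3: carbonyl C bonded to C and –OCH3 → ester.
pendant –OC(=O)CH3: an acyloxy group → ester.
C–N–C with sp³ carbons and no adjacent C=O → amine (secondary).
C=C double bond → alkene.
pendant –OC(=O)CH3: an acyloxy group → ester.
–OH on an sp³ carbon → alcohol (secondary).
para-disubstituted benzene ring → arene.
pendant –C≡N: nitrile.
–C(=O)Br: carbonyl C bonded to C and to a halogen → acyl halide (not alkyl halide).
Distinct types present: acyl halide, alcohol, alkene, amine, arene, ester, nitrile.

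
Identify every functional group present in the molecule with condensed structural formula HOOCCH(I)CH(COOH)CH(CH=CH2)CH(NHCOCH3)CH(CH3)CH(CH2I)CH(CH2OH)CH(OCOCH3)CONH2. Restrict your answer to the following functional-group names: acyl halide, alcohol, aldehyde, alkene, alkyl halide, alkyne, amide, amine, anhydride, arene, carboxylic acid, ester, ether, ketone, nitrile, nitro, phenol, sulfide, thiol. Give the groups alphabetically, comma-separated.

alcohol, alkene, alkyl halide, amide, carboxylic acid, ester

Reading the structure from left to right:
  HOOC: –COOH: carbonyl C bonded to –OH and C → carboxylic acid (the –OH is not a separate alcohol).
  CH(I): halogen on an sp³ carbon → alkyl halide.
  CH(COOH): pendant –COOH: carbonyl C bonded to C and –OH → carboxylic acid.
  CH(CH=CH2): pendant –CH=CH2: C=C double bond → alkene.
  CH(NHCOCH3): pendant –NHC(=O)CH3: N bonded to a carbonyl → amide (not amine).
  CH(CH2I): pendant –CH2X: halogen on sp³ carbon → alkyl halide.
  CH(CH2OH): pendant –CH2OH on an sp³ backbone C → alcohol.
  CH(OCOCH3): pendant –OC(=O)CH3: an acyloxy group → ester.
  CONH2: –C(=O)NH2: carbonyl C bonded to C and to N → amide (the N is not a separate amine).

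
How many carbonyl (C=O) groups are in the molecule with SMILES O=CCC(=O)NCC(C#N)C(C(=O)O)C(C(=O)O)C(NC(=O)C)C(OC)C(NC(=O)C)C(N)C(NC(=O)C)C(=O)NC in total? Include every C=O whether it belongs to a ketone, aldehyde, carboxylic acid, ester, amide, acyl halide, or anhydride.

OHC: aldehyde, 1 C=O (running total 1).
CH2CONHCH2: amide, 1 C=O (running total 2).
CH(COOH): carboxylic acid, 1 C=O (running total 3).
CH(COOH): carboxylic acid, 1 C=O (running total 4).
CH(NHCOCH3): amide, 1 C=O (running total 5).
CH(NHCOCH3): amide, 1 C=O (running total 6).
CH(NHCOCH3): amide, 1 C=O (running total 7).
CONHCH3: amide, 1 C=O (running total 8).

8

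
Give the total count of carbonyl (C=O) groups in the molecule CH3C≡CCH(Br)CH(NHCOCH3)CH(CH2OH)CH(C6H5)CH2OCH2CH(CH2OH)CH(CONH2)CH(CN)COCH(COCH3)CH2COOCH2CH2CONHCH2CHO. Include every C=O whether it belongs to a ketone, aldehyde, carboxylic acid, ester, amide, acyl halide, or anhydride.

7

CH(NHCOCH3): amide, 1 C=O (running total 1).
CH(CONH2): amide, 1 C=O (running total 2).
CO: ketone, 1 C=O (running total 3).
CH(COCH3): ketone, 1 C=O (running total 4).
CH2COOCH2: ester, 1 C=O (running total 5).
CH2CONHCH2: amide, 1 C=O (running total 6).
CHO: aldehyde, 1 C=O (running total 7).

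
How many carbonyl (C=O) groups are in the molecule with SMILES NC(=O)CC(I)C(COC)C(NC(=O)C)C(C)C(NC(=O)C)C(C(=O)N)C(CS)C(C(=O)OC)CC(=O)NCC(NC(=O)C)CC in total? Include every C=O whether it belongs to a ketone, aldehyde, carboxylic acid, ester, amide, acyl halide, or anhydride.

H2NCO: amide, 1 C=O (running total 1).
CH(NHCOCH3): amide, 1 C=O (running total 2).
CH(NHCOCH3): amide, 1 C=O (running total 3).
CH(CONH2): amide, 1 C=O (running total 4).
CH(COOCH3): ester, 1 C=O (running total 5).
CH2CONHCH2: amide, 1 C=O (running total 6).
CH(NHCOCH3): amide, 1 C=O (running total 7).

7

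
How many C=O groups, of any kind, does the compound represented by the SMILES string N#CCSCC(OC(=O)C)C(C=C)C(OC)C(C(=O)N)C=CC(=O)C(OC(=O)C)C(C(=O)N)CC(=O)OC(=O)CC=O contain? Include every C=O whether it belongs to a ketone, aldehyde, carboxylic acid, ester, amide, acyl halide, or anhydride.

CH(OCOCH3): ester, 1 C=O (running total 1).
CH(CONH2): amide, 1 C=O (running total 2).
CO: ketone, 1 C=O (running total 3).
CH(OCOCH3): ester, 1 C=O (running total 4).
CH(CONH2): amide, 1 C=O (running total 5).
CH2CO-O-COCH2: anhydride, 2 C=O (running total 7).
CHO: aldehyde, 1 C=O (running total 8).

8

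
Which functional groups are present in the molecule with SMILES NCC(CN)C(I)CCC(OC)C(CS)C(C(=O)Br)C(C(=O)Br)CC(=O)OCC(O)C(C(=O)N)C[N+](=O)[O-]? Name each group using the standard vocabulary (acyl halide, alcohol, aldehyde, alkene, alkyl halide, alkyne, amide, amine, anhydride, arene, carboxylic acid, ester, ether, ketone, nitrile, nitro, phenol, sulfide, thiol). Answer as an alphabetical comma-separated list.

acyl halide, alcohol, alkyl halide, amide, amine, ester, ether, nitro, thiol

–NH2 on an sp³ carbon with no adjacent C=O → amine.
pendant –CH2NH2: N on sp³ C, no adjacent C=O → amine.
halogen on an sp³ carbon → alkyl halide.
pendant –OCH3: C–O–C with sp³ C, no adjacent C=O → ether.
pendant –CH2SH → thiol.
pendant –C(=O)X: carbonyl C bonded to C and halogen → acyl halide.
pendant –C(=O)X: carbonyl C bonded to C and halogen → acyl halide.
–C(=O)–O–C with C on the carbonyl side → ester.
–OH on an sp³ carbon → alcohol (secondary).
pendant –CONH2: carbonyl C bonded to C and N → amide.
–NO2 on carbon → nitro group.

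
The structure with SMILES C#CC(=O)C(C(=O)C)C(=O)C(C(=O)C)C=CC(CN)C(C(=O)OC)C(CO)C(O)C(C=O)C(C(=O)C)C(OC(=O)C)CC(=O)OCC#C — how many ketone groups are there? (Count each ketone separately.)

5

Working along the chain:
  HC≡C: C≡C triple bond → alkyne.
  CO: –C(=O)– with carbon on both sides → ketone.
  CH(COCH3): pendant –COCH3: carbonyl C bonded to two carbons → ketone.
  CO: –C(=O)– with carbon on both sides → ketone.
  CH(COCH3): pendant –COCH3: carbonyl C bonded to two carbons → ketone.
  CH=CH: C=C double bond → alkene.
  CH(CH2NH2): pendant –CH2NH2: N on sp³ C, no adjacent C=O → amine.
  CH(COOCH3): pendant –COOCH3: carbonyl C bonded to C and –OCH3 → ester.
  CH(CH2OH): pendant –CH2OH on an sp³ backbone C → alcohol.
  CH(OH): –OH on an sp³ carbon → alcohol (secondary).
  CH(CHO): pendant –CHO: carbonyl C bonded to C and H → aldehyde.
  CH(COCH3): pendant –COCH3: carbonyl C bonded to two carbons → ketone.
  CH(OCOCH3): pendant –OC(=O)CH3: an acyloxy group → ester.
  CH2COOCH2: –C(=O)–O–C with C on the carbonyl side → ester.
  C≡CH: C≡C triple bond → alkyne.
Ketone appears at: CO, CH(COCH3), CO, CH(COCH3), CH(COCH3) → 5.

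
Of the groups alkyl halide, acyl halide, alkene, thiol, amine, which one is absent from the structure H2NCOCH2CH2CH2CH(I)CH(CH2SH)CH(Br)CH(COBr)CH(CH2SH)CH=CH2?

alkene: present (CH=CH2 — C=C double bond → alkene).
acyl halide: present (CH(COBr) — pendant –C(=O)X: carbonyl C bonded to C and halogen → acyl halide).
alkyl halide: present (CH(I) — halogen on an sp³ carbon → alkyl halide).
thiol: present (CH(CH2SH) — pendant –CH2SH → thiol).
amine: absent. In H2NCO, the nitrogen is bonded directly to a carbonyl carbon, making it part of an amide, not a free amine.

amine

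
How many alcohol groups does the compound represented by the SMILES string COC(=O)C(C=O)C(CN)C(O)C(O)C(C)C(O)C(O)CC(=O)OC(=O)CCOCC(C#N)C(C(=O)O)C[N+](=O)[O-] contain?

CH3O–C(=O)–: carbonyl C bonded to C and to –OCH3 → ester (not ketone + ether).
pendant –CHO: carbonyl C bonded to C and H → aldehyde.
pendant –CH2NH2: N on sp³ C, no adjacent C=O → amine.
–OH on an sp³ carbon → alcohol (secondary).
–OH on an sp³ carbon → alcohol (secondary).
–OH on an sp³ carbon → alcohol (secondary).
–OH on an sp³ carbon → alcohol (secondary).
two acyl groups sharing one oxygen, –C(=O)–O–C(=O)– → anhydride.
C–O–C with sp³ carbons on both sides and no adjacent C=O → ether.
pendant –C≡N: nitrile.
pendant –COOH: carbonyl C bonded to C and –OH → carboxylic acid.
–NO2 on carbon → nitro group.
Alcohol appears at: CH(OH), CH(OH), CH(OH), CH(OH) → 4.

4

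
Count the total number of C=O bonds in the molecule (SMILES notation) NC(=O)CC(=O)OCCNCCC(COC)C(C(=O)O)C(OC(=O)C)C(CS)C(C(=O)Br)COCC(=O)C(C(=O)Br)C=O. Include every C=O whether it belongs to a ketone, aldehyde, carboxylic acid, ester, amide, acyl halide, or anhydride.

8

H2NCO: amide, 1 C=O (running total 1).
CH2COOCH2: ester, 1 C=O (running total 2).
CH(COOH): carboxylic acid, 1 C=O (running total 3).
CH(OCOCH3): ester, 1 C=O (running total 4).
CH(COBr): acyl halide, 1 C=O (running total 5).
CO: ketone, 1 C=O (running total 6).
CH(COBr): acyl halide, 1 C=O (running total 7).
CHO: aldehyde, 1 C=O (running total 8).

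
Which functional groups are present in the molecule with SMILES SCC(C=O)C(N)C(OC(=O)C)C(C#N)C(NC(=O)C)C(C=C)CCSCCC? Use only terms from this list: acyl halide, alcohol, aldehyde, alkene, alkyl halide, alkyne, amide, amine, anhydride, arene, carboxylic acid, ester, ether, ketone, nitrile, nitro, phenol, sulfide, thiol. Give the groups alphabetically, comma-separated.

Working along the chain:
  HSCH2: –SH on an sp³ carbon → thiol.
  CH(CHO): pendant –CHO: carbonyl C bonded to C and H → aldehyde.
  CH(NH2): –NH2 on an sp³ carbon with no adjacent C=O → amine.
  CH(OCOCH3): pendant –OC(=O)CH3: an acyloxy group → ester.
  CH(CN): pendant –C≡N: nitrile.
  CH(NHCOCH3): pendant –NHC(=O)CH3: N bonded to a carbonyl → amide (not amine).
  CH(CH=CH2): pendant –CH=CH2: C=C double bond → alkene.
  CH2SCH2: C–S–C linkage → sulfide (thioether).

aldehyde, alkene, amide, amine, ester, nitrile, sulfide, thiol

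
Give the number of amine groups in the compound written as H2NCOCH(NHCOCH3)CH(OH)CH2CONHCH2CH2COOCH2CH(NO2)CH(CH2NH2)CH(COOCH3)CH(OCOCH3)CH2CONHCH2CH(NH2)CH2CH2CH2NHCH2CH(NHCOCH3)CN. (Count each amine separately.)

3

Reading the structure from left to right:
  H2NCO: –C(=O)NH2: carbonyl C bonded to C and to N → amide (the N is not a separate amine).
  CH(NHCOCH3): pendant –NHC(=O)CH3: N bonded to a carbonyl → amide (not amine).
  CH(OH): –OH on an sp³ carbon → alcohol (secondary).
  CH2CONHCH2: –C(=O)–N– linkage → amide (the N is not an amine).
  CH2COOCH2: –C(=O)–O–C with C on the carbonyl side → ester.
  CH(NO2): –NO2 on an sp³ carbon → nitro (the N=O is not a carbonyl).
  CH(CH2NH2): pendant –CH2NH2: N on sp³ C, no adjacent C=O → amine.
  CH(COOCH3): pendant –COOCH3: carbonyl C bonded to C and –OCH3 → ester.
  CH(OCOCH3): pendant –OC(=O)CH3: an acyloxy group → ester.
  CH2CONHCH2: –C(=O)–N– linkage → amide (the N is not an amine).
  CH(NH2): –NH2 on an sp³ carbon with no adjacent C=O → amine.
  CH2NHCH2: C–N–C with sp³ carbons and no adjacent C=O → amine (secondary).
  CH(NHCOCH3): pendant –NHC(=O)CH3: N bonded to a carbonyl → amide (not amine).
  CN: –C≡N: carbon triple-bonded to nitrogen → nitrile.
Amine appears at: CH(CH2NH2), CH(NH2), CH2NHCH2 → 3.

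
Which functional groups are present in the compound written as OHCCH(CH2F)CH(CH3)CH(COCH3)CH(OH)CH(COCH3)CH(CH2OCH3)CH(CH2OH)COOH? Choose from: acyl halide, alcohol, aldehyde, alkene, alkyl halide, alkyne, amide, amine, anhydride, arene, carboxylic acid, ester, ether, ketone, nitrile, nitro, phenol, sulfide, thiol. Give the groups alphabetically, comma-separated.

terminal –CHO: carbonyl C bonded to H and C → aldehyde.
pendant –CH2X: halogen on sp³ carbon → alkyl halide.
pendant –COCH3: carbonyl C bonded to two carbons → ketone.
–OH on an sp³ carbon → alcohol (secondary).
pendant –COCH3: carbonyl C bonded to two carbons → ketone.
pendant –CH2OCH3: C–O–C linkage → ether.
pendant –CH2OH on an sp³ backbone C → alcohol.
–COOH: carbonyl C bonded to –OH and C → carboxylic acid (the –OH is not a separate alcohol).

alcohol, aldehyde, alkyl halide, carboxylic acid, ether, ketone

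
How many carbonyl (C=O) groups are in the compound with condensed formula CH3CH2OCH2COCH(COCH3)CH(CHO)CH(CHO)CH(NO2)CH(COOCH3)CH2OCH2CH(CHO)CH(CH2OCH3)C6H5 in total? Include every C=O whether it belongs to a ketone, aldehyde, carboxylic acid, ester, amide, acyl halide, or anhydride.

6

CO: ketone, 1 C=O (running total 1).
CH(COCH3): ketone, 1 C=O (running total 2).
CH(CHO): aldehyde, 1 C=O (running total 3).
CH(CHO): aldehyde, 1 C=O (running total 4).
CH(COOCH3): ester, 1 C=O (running total 5).
CH(CHO): aldehyde, 1 C=O (running total 6).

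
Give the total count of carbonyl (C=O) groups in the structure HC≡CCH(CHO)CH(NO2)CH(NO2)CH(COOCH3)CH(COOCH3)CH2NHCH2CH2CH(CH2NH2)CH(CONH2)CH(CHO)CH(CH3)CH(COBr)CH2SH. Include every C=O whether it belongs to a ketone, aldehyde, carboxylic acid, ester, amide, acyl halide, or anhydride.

CH(CHO): aldehyde, 1 C=O (running total 1).
CH(COOCH3): ester, 1 C=O (running total 2).
CH(COOCH3): ester, 1 C=O (running total 3).
CH(CONH2): amide, 1 C=O (running total 4).
CH(CHO): aldehyde, 1 C=O (running total 5).
CH(COBr): acyl halide, 1 C=O (running total 6).

6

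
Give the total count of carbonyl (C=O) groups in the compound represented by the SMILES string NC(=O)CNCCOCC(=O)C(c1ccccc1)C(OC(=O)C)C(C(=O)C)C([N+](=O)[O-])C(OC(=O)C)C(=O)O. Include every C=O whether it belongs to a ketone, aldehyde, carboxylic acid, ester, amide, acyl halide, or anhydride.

6

H2NCO: amide, 1 C=O (running total 1).
CO: ketone, 1 C=O (running total 2).
CH(OCOCH3): ester, 1 C=O (running total 3).
CH(COCH3): ketone, 1 C=O (running total 4).
CH(OCOCH3): ester, 1 C=O (running total 5).
COOH: carboxylic acid, 1 C=O (running total 6).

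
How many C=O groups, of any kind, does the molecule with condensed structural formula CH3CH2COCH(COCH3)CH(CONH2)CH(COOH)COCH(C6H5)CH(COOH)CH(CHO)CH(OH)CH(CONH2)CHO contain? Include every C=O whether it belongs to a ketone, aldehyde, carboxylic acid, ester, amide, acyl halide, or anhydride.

CO: ketone, 1 C=O (running total 1).
CH(COCH3): ketone, 1 C=O (running total 2).
CH(CONH2): amide, 1 C=O (running total 3).
CH(COOH): carboxylic acid, 1 C=O (running total 4).
CO: ketone, 1 C=O (running total 5).
CH(COOH): carboxylic acid, 1 C=O (running total 6).
CH(CHO): aldehyde, 1 C=O (running total 7).
CH(CONH2): amide, 1 C=O (running total 8).
CHO: aldehyde, 1 C=O (running total 9).

9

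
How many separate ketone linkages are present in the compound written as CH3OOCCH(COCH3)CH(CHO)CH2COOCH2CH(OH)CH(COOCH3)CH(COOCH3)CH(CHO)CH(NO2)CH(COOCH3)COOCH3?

1

Reading the structure from left to right:
  CH3OOC: CH3O–C(=O)–: carbonyl C bonded to C and to –OCH3 → ester (not ketone + ether).
  CH(COCH3): pendant –COCH3: carbonyl C bonded to two carbons → ketone.
  CH(CHO): pendant –CHO: carbonyl C bonded to C and H → aldehyde.
  CH2COOCH2: –C(=O)–O–C with C on the carbonyl side → ester.
  CH(OH): –OH on an sp³ carbon → alcohol (secondary).
  CH(COOCH3): pendant –COOCH3: carbonyl C bonded to C and –OCH3 → ester.
  CH(COOCH3): pendant –COOCH3: carbonyl C bonded to C and –OCH3 → ester.
  CH(CHO): pendant –CHO: carbonyl C bonded to C and H → aldehyde.
  CH(NO2): –NO2 on an sp³ carbon → nitro (the N=O is not a carbonyl).
  CH(COOCH3): pendant –COOCH3: carbonyl C bonded to C and –OCH3 → ester.
  COOCH3: –C(=O)OCH3: carbonyl C bonded to C and to –OCH3 → ester (not ketone + ether).
Ketone appears at: CH(COCH3) → 1.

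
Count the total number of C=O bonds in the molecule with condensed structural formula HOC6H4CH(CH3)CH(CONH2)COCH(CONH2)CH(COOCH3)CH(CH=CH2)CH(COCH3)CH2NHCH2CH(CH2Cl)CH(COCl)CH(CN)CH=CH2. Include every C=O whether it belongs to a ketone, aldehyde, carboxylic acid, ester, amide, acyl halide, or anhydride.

6

CH(CONH2): amide, 1 C=O (running total 1).
CO: ketone, 1 C=O (running total 2).
CH(CONH2): amide, 1 C=O (running total 3).
CH(COOCH3): ester, 1 C=O (running total 4).
CH(COCH3): ketone, 1 C=O (running total 5).
CH(COCl): acyl halide, 1 C=O (running total 6).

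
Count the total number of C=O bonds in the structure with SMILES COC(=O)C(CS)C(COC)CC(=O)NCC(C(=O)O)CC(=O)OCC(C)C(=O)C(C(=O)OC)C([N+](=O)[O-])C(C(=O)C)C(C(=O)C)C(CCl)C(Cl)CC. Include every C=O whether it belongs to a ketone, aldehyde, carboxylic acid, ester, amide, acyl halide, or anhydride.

8

CH3OOC: ester, 1 C=O (running total 1).
CH2CONHCH2: amide, 1 C=O (running total 2).
CH(COOH): carboxylic acid, 1 C=O (running total 3).
CH2COOCH2: ester, 1 C=O (running total 4).
CO: ketone, 1 C=O (running total 5).
CH(COOCH3): ester, 1 C=O (running total 6).
CH(COCH3): ketone, 1 C=O (running total 7).
CH(COCH3): ketone, 1 C=O (running total 8).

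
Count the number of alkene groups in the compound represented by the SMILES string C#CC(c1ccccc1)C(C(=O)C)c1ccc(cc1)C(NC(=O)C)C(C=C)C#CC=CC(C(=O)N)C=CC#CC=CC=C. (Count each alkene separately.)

5

Reading the structure from left to right:
  HC≡C: C≡C triple bond → alkyne.
  CH(C6H5): pendant –C6H5: benzene ring → arene.
  CH(COCH3): pendant –COCH3: carbonyl C bonded to two carbons → ketone.
  C6H4: para-disubstituted benzene ring → arene.
  CH(NHCOCH3): pendant –NHC(=O)CH3: N bonded to a carbonyl → amide (not amine).
  CH(CH=CH2): pendant –CH=CH2: C=C double bond → alkene.
  C≡C: C≡C triple bond → alkyne.
  CH=CH: C=C double bond → alkene.
  CH(CONH2): pendant –CONH2: carbonyl C bonded to C and N → amide.
  CH=CH: C=C double bond → alkene.
  C≡C: C≡C triple bond → alkyne.
  CH=CH: C=C double bond → alkene.
  CH=CH2: C=C double bond → alkene.
Alkene appears at: CH(CH=CH2), CH=CH, CH=CH, CH=CH, CH=CH2 → 5.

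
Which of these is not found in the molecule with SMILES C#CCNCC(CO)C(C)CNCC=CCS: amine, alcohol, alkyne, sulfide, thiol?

amine: present (CH2NHCH2 — C–N–C with sp³ carbons and no adjacent C=O → amine (secondary)).
thiol: present (CH2SH — –SH on an sp³ carbon → thiol).
alkyne: present (HC≡C — C≡C triple bond → alkyne).
alcohol: present (CH(CH2OH) — pendant –CH2OH on an sp³ backbone C → alcohol).
sulfide: no segment matches this pattern.

sulfide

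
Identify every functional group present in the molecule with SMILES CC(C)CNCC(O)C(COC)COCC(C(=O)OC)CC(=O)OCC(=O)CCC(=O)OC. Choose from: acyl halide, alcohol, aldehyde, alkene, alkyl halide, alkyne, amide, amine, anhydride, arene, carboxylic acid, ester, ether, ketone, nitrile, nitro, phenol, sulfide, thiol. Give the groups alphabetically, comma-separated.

Taking each segment in turn:
  CH2NHCH2: C–N–C with sp³ carbons and no adjacent C=O → amine (secondary).
  CH(OH): –OH on an sp³ carbon → alcohol (secondary).
  CH(CH2OCH3): pendant –CH2OCH3: C–O–C linkage → ether.
  CH2OCH2: C–O–C with sp³ carbons on both sides and no adjacent C=O → ether.
  CH(COOCH3): pendant –COOCH3: carbonyl C bonded to C and –OCH3 → ester.
  CH2COOCH2: –C(=O)–O–C with C on the carbonyl side → ester.
  CO: –C(=O)– with carbon on both sides → ketone.
  COOCH3: –C(=O)OCH3: carbonyl C bonded to C and to –OCH3 → ester (not ketone + ether).

alcohol, amine, ester, ether, ketone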